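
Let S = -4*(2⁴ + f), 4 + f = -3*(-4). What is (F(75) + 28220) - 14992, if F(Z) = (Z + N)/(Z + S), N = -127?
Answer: 277840/21 ≈ 13230.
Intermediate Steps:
f = 8 (f = -4 - 3*(-4) = -4 + 12 = 8)
S = -96 (S = -4*(2⁴ + 8) = -4*(16 + 8) = -4*24 = -96)
F(Z) = (-127 + Z)/(-96 + Z) (F(Z) = (Z - 127)/(Z - 96) = (-127 + Z)/(-96 + Z))
(F(75) + 28220) - 14992 = ((-127 + 75)/(-96 + 75) + 28220) - 14992 = (-52/(-21) + 28220) - 14992 = (-1/21*(-52) + 28220) - 14992 = (52/21 + 28220) - 14992 = 592672/21 - 14992 = 277840/21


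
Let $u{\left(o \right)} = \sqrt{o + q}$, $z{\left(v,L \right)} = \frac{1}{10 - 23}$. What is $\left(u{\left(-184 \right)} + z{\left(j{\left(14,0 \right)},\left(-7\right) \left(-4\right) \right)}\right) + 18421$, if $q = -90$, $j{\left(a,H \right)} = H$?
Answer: $\frac{239472}{13} + i \sqrt{274} \approx 18421.0 + 16.553 i$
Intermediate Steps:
$z{\left(v,L \right)} = - \frac{1}{13}$ ($z{\left(v,L \right)} = \frac{1}{-13} = - \frac{1}{13}$)
$u{\left(o \right)} = \sqrt{-90 + o}$ ($u{\left(o \right)} = \sqrt{o - 90} = \sqrt{-90 + o}$)
$\left(u{\left(-184 \right)} + z{\left(j{\left(14,0 \right)},\left(-7\right) \left(-4\right) \right)}\right) + 18421 = \left(\sqrt{-90 - 184} - \frac{1}{13}\right) + 18421 = \left(\sqrt{-274} - \frac{1}{13}\right) + 18421 = \left(i \sqrt{274} - \frac{1}{13}\right) + 18421 = \left(- \frac{1}{13} + i \sqrt{274}\right) + 18421 = \frac{239472}{13} + i \sqrt{274}$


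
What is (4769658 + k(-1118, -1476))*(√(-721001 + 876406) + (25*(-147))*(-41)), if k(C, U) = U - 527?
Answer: 718366417125 + 4767655*√155405 ≈ 7.2025e+11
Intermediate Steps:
k(C, U) = -527 + U
(4769658 + k(-1118, -1476))*(√(-721001 + 876406) + (25*(-147))*(-41)) = (4769658 + (-527 - 1476))*(√(-721001 + 876406) + (25*(-147))*(-41)) = (4769658 - 2003)*(√155405 - 3675*(-41)) = 4767655*(√155405 + 150675) = 4767655*(150675 + √155405) = 718366417125 + 4767655*√155405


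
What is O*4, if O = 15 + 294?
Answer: 1236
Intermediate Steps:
O = 309
O*4 = 309*4 = 1236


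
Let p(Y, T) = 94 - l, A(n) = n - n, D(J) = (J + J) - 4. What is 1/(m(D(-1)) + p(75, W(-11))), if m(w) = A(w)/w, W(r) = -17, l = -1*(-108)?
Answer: -1/14 ≈ -0.071429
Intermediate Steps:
D(J) = -4 + 2*J (D(J) = 2*J - 4 = -4 + 2*J)
l = 108
A(n) = 0
p(Y, T) = -14 (p(Y, T) = 94 - 1*108 = 94 - 108 = -14)
m(w) = 0 (m(w) = 0/w = 0)
1/(m(D(-1)) + p(75, W(-11))) = 1/(0 - 14) = 1/(-14) = -1/14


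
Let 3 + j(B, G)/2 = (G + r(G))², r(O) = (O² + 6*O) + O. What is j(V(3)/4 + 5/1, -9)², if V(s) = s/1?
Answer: 24336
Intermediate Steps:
r(O) = O² + 7*O
V(s) = s (V(s) = s*1 = s)
j(B, G) = -6 + 2*(G + G*(7 + G))²
j(V(3)/4 + 5/1, -9)² = (-6 + 2*(-9)²*(8 - 9)²)² = (-6 + 2*81*(-1)²)² = (-6 + 2*81*1)² = (-6 + 162)² = 156² = 24336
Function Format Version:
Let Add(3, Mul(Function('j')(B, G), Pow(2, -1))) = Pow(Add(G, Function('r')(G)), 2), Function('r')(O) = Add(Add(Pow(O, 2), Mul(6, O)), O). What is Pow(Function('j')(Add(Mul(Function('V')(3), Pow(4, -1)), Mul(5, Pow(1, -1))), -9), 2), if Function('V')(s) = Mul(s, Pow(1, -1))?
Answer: 24336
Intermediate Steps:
Function('r')(O) = Add(Pow(O, 2), Mul(7, O))
Function('V')(s) = s (Function('V')(s) = Mul(s, 1) = s)
Function('j')(B, G) = Add(-6, Mul(2, Pow(Add(G, Mul(G, Add(7, G))), 2)))
Pow(Function('j')(Add(Mul(Function('V')(3), Pow(4, -1)), Mul(5, Pow(1, -1))), -9), 2) = Pow(Add(-6, Mul(2, Pow(-9, 2), Pow(Add(8, -9), 2))), 2) = Pow(Add(-6, Mul(2, 81, Pow(-1, 2))), 2) = Pow(Add(-6, Mul(2, 81, 1)), 2) = Pow(Add(-6, 162), 2) = Pow(156, 2) = 24336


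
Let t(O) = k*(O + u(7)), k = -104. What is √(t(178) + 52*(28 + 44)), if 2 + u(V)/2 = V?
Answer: 8*I*√247 ≈ 125.73*I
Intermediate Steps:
u(V) = -4 + 2*V
t(O) = -1040 - 104*O (t(O) = -104*(O + (-4 + 2*7)) = -104*(O + (-4 + 14)) = -104*(O + 10) = -104*(10 + O) = -1040 - 104*O)
√(t(178) + 52*(28 + 44)) = √((-1040 - 104*178) + 52*(28 + 44)) = √((-1040 - 18512) + 52*72) = √(-19552 + 3744) = √(-15808) = 8*I*√247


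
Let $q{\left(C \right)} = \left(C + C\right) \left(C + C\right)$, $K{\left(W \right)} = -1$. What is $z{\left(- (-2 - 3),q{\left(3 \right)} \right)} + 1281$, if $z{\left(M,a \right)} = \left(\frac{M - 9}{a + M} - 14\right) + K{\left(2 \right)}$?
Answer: $\frac{51902}{41} \approx 1265.9$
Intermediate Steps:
$q{\left(C \right)} = 4 C^{2}$ ($q{\left(C \right)} = 2 C 2 C = 4 C^{2}$)
$z{\left(M,a \right)} = -15 + \frac{-9 + M}{M + a}$ ($z{\left(M,a \right)} = \left(\frac{M - 9}{a + M} - 14\right) - 1 = \left(\frac{-9 + M}{M + a} - 14\right) - 1 = \left(-14 + \frac{-9 + M}{M + a}\right) - 1 = -15 + \frac{-9 + M}{M + a}$)
$z{\left(- (-2 - 3),q{\left(3 \right)} \right)} + 1281 = \frac{-9 - 15 \cdot 4 \cdot 3^{2} - 14 \left(- (-2 - 3)\right)}{- (-2 - 3) + 4 \cdot 3^{2}} + 1281 = \frac{-9 - 15 \cdot 4 \cdot 9 - 14 \left(- (-2 - 3)\right)}{- (-2 - 3) + 4 \cdot 9} + 1281 = \frac{-9 - 540 - 14 \left(\left(-1\right) \left(-5\right)\right)}{\left(-1\right) \left(-5\right) + 36} + 1281 = \frac{-9 - 540 - 70}{5 + 36} + 1281 = \frac{-9 - 540 - 70}{41} + 1281 = \frac{1}{41} \left(-619\right) + 1281 = - \frac{619}{41} + 1281 = \frac{51902}{41}$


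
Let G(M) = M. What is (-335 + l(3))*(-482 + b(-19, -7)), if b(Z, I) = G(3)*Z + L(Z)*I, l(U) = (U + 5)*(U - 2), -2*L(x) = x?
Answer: 395997/2 ≈ 1.9800e+5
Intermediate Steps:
L(x) = -x/2
l(U) = (-2 + U)*(5 + U) (l(U) = (5 + U)*(-2 + U) = (-2 + U)*(5 + U))
b(Z, I) = 3*Z - I*Z/2 (b(Z, I) = 3*Z + (-Z/2)*I = 3*Z - I*Z/2)
(-335 + l(3))*(-482 + b(-19, -7)) = (-335 + (-10 + 3² + 3*3))*(-482 + (½)*(-19)*(6 - 1*(-7))) = (-335 + (-10 + 9 + 9))*(-482 + (½)*(-19)*(6 + 7)) = (-335 + 8)*(-482 + (½)*(-19)*13) = -327*(-482 - 247/2) = -327*(-1211/2) = 395997/2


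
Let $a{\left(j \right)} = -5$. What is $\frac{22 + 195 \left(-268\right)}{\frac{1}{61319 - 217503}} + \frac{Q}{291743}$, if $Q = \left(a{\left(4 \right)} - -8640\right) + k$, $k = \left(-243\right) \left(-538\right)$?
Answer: $\frac{2380255223276825}{291743} \approx 8.1587 \cdot 10^{9}$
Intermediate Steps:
$k = 130734$
$Q = 139369$ ($Q = \left(-5 - -8640\right) + 130734 = \left(-5 + 8640\right) + 130734 = 8635 + 130734 = 139369$)
$\frac{22 + 195 \left(-268\right)}{\frac{1}{61319 - 217503}} + \frac{Q}{291743} = \frac{22 + 195 \left(-268\right)}{\frac{1}{61319 - 217503}} + \frac{139369}{291743} = \frac{22 - 52260}{\frac{1}{-156184}} + 139369 \cdot \frac{1}{291743} = - \frac{52238}{- \frac{1}{156184}} + \frac{139369}{291743} = \left(-52238\right) \left(-156184\right) + \frac{139369}{291743} = 8158739792 + \frac{139369}{291743} = \frac{2380255223276825}{291743}$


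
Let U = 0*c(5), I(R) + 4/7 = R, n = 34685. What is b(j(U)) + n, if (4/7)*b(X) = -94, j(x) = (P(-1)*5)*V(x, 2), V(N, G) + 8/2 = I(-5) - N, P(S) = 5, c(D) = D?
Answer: 69041/2 ≈ 34521.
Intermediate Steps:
I(R) = -4/7 + R
U = 0 (U = 0*5 = 0)
V(N, G) = -67/7 - N (V(N, G) = -4 + ((-4/7 - 5) - N) = -4 + (-39/7 - N) = -67/7 - N)
j(x) = -1675/7 - 25*x (j(x) = (5*5)*(-67/7 - x) = 25*(-67/7 - x) = -1675/7 - 25*x)
b(X) = -329/2 (b(X) = (7/4)*(-94) = -329/2)
b(j(U)) + n = -329/2 + 34685 = 69041/2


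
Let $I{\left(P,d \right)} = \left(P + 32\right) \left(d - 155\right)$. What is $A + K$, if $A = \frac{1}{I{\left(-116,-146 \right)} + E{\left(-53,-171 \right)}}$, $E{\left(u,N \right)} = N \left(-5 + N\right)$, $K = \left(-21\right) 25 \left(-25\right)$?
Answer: $\frac{726862501}{55380} \approx 13125.0$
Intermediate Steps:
$K = 13125$ ($K = \left(-525\right) \left(-25\right) = 13125$)
$I{\left(P,d \right)} = \left(-155 + d\right) \left(32 + P\right)$ ($I{\left(P,d \right)} = \left(32 + P\right) \left(-155 + d\right) = \left(-155 + d\right) \left(32 + P\right)$)
$A = \frac{1}{55380}$ ($A = \frac{1}{\left(-4960 - -17980 + 32 \left(-146\right) - -16936\right) - 171 \left(-5 - 171\right)} = \frac{1}{\left(-4960 + 17980 - 4672 + 16936\right) - -30096} = \frac{1}{25284 + 30096} = \frac{1}{55380} \approx 1.8057 \cdot 10^{-5}$)
$A + K = \frac{1}{55380} + 13125 = \frac{726862501}{55380}$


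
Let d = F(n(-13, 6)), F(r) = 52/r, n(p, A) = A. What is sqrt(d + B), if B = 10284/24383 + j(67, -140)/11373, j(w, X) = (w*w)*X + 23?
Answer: I*sqrt(3550340534365850799)/277307859 ≈ 6.7947*I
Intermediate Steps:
d = 26/3 (d = 52/6 = 52*(1/6) = 26/3 ≈ 8.6667)
j(w, X) = 23 + X*w**2 (j(w, X) = w**2*X + 23 = X*w**2 + 23 = 23 + X*w**2)
B = -5068739813/92435953 (B = 10284/24383 + (23 - 140*67**2)/11373 = 10284*(1/24383) + (23 - 140*4489)*(1/11373) = 10284/24383 + (23 - 628460)*(1/11373) = 10284/24383 - 628437*1/11373 = 10284/24383 - 209479/3791 = -5068739813/92435953 ≈ -54.835)
sqrt(d + B) = sqrt(26/3 - 5068739813/92435953) = sqrt(-12802884661/277307859) = I*sqrt(3550340534365850799)/277307859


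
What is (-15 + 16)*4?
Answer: 4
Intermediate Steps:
(-15 + 16)*4 = 1*4 = 4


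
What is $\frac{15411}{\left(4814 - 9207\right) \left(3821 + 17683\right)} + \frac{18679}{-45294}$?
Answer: $- \frac{294208077287}{713131926528} \approx -0.41256$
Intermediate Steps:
$\frac{15411}{\left(4814 - 9207\right) \left(3821 + 17683\right)} + \frac{18679}{-45294} = \frac{15411}{\left(-4393\right) 21504} + 18679 \left(- \frac{1}{45294}\right) = \frac{15411}{-94467072} - \frac{18679}{45294} = 15411 \left(- \frac{1}{94467072}\right) - \frac{18679}{45294} = - \frac{5137}{31489024} - \frac{18679}{45294} = - \frac{294208077287}{713131926528}$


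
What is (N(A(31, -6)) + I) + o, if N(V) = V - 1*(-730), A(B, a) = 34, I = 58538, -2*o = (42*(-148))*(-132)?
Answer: -350954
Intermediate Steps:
o = -410256 (o = -42*(-148)*(-132)/2 = -(-3108)*(-132) = -½*820512 = -410256)
N(V) = 730 + V (N(V) = V + 730 = 730 + V)
(N(A(31, -6)) + I) + o = ((730 + 34) + 58538) - 410256 = (764 + 58538) - 410256 = 59302 - 410256 = -350954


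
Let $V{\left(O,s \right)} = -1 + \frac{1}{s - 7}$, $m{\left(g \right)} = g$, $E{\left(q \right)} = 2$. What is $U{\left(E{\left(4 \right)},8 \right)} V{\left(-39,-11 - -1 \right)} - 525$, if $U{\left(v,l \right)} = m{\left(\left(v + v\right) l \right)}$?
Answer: $- \frac{9501}{17} \approx -558.88$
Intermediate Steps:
$U{\left(v,l \right)} = 2 l v$ ($U{\left(v,l \right)} = \left(v + v\right) l = 2 v l = 2 l v$)
$V{\left(O,s \right)} = -1 + \frac{1}{-7 + s}$
$U{\left(E{\left(4 \right)},8 \right)} V{\left(-39,-11 - -1 \right)} - 525 = 2 \cdot 8 \cdot 2 \frac{8 - \left(-11 - -1\right)}{-7 - 10} - 525 = 32 \frac{8 - \left(-11 + 1\right)}{-7 + \left(-11 + 1\right)} - 525 = 32 \frac{8 - -10}{-7 - 10} - 525 = 32 \frac{8 + 10}{-17} - 525 = 32 \left(\left(- \frac{1}{17}\right) 18\right) - 525 = 32 \left(- \frac{18}{17}\right) - 525 = - \frac{576}{17} - 525 = - \frac{9501}{17}$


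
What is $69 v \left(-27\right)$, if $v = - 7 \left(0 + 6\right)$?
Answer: $78246$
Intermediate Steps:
$v = -42$ ($v = \left(-7\right) 6 = -42$)
$69 v \left(-27\right) = 69 \left(-42\right) \left(-27\right) = \left(-2898\right) \left(-27\right) = 78246$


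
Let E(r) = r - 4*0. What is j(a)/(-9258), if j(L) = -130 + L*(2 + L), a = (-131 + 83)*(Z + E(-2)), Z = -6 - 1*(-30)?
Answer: -556447/4629 ≈ -120.21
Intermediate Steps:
E(r) = r (E(r) = r + 0 = r)
Z = 24 (Z = -6 + 30 = 24)
a = -1056 (a = (-131 + 83)*(24 - 2) = -48*22 = -1056)
j(a)/(-9258) = (-130 + (-1056)² + 2*(-1056))/(-9258) = (-130 + 1115136 - 2112)*(-1/9258) = 1112894*(-1/9258) = -556447/4629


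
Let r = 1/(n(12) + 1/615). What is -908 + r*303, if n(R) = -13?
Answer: -7444897/7994 ≈ -931.31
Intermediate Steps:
r = -615/7994 (r = 1/(-13 + 1/615) = 1/(-7994/615) = -615/7994 ≈ -0.076933)
-908 + r*303 = -908 - 615/7994*303 = -908 - 186345/7994 = -7444897/7994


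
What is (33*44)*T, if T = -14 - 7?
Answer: -30492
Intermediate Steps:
T = -21
(33*44)*T = (33*44)*(-21) = 1452*(-21) = -30492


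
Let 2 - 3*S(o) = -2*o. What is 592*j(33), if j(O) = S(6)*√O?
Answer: 8288*√33/3 ≈ 15870.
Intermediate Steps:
S(o) = ⅔ + 2*o/3 (S(o) = ⅔ - (-2)*o/3 = ⅔ + 2*o/3)
j(O) = 14*√O/3 (j(O) = (⅔ + (⅔)*6)*√O = (⅔ + 4)*√O = 14*√O/3)
592*j(33) = 592*(14*√33/3) = 8288*√33/3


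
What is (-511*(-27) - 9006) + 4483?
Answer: 9274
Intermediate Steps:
(-511*(-27) - 9006) + 4483 = (13797 - 9006) + 4483 = 4791 + 4483 = 9274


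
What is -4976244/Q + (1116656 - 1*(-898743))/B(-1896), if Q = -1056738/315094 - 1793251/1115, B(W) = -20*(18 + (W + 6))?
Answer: 8324702508085741717/2649913781411520 ≈ 3141.5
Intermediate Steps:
B(W) = -480 - 20*W (B(W) = -20*(18 + (6 + W)) = -20*(24 + W) = -480 - 20*W)
Q = -283110446732/175664905 (Q = -1056738*1/315094 - 1793251*1/1115 = -528369/157547 - 1793251/1115 = -283110446732/175664905 ≈ -1611.7)
-4976244/Q + (1116656 - 1*(-898743))/B(-1896) = -4976244/(-283110446732/175664905) + (1116656 - 1*(-898743))/(-480 - 20*(-1896)) = -4976244*(-175664905/283110446732) + (1116656 + 898743)/(-480 + 37920) = 218537857379205/70777611683 + 2015399/37440 = 8324702508085741717/2649913781411520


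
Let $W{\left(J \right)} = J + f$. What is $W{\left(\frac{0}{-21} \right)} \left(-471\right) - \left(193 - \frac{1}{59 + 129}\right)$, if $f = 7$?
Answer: $- \frac{656119}{188} \approx -3490.0$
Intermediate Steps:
$W{\left(J \right)} = 7 + J$ ($W{\left(J \right)} = J + 7 = 7 + J$)
$W{\left(\frac{0}{-21} \right)} \left(-471\right) - \left(193 - \frac{1}{59 + 129}\right) = \left(7 + \frac{0}{-21}\right) \left(-471\right) - \left(193 - \frac{1}{59 + 129}\right) = \left(7 + 0 \left(- \frac{1}{21}\right)\right) \left(-471\right) - \left(193 - \frac{1}{188}\right) = \left(7 + 0\right) \left(-471\right) + \left(\left(-84 + \frac{1}{188}\right) - 109\right) = 7 \left(-471\right) - \frac{36283}{188} = -3297 - \frac{36283}{188} = - \frac{656119}{188}$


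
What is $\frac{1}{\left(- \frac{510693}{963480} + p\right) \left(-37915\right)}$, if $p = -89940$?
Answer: $\frac{64232}{219037234684873} \approx 2.9325 \cdot 10^{-10}$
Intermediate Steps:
$\frac{1}{\left(- \frac{510693}{963480} + p\right) \left(-37915\right)} = \frac{1}{\left(- \frac{510693}{963480} - 89940\right) \left(-37915\right)} = \frac{1}{\left(-510693\right) \frac{1}{963480} - 89940} \left(- \frac{1}{37915}\right) = \frac{1}{- \frac{170231}{321160} - 89940} \left(- \frac{1}{37915}\right) = \frac{1}{- \frac{28885300631}{321160}} \left(- \frac{1}{37915}\right) = \left(- \frac{321160}{28885300631}\right) \left(- \frac{1}{37915}\right) = \frac{64232}{219037234684873}$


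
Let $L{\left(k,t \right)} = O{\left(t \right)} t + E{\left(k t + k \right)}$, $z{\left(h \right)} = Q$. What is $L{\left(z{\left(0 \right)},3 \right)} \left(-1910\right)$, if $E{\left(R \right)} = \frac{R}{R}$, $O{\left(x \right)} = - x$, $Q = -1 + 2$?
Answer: $15280$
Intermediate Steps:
$Q = 1$
$z{\left(h \right)} = 1$
$E{\left(R \right)} = 1$
$L{\left(k,t \right)} = 1 - t^{2}$ ($L{\left(k,t \right)} = - t t + 1 = - t^{2} + 1 = 1 - t^{2}$)
$L{\left(z{\left(0 \right)},3 \right)} \left(-1910\right) = \left(1 - 3^{2}\right) \left(-1910\right) = \left(1 - 9\right) \left(-1910\right) = \left(-8\right) \left(-1910\right) = 15280$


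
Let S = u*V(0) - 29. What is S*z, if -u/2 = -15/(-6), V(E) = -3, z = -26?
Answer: 364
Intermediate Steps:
u = -5 (u = -(-30)/(-6) = -(-30)*(-1)/6 = -2*5/2 = -5)
S = -14 (S = -5*(-3) - 29 = 15 - 29 = -14)
S*z = -14*(-26) = 364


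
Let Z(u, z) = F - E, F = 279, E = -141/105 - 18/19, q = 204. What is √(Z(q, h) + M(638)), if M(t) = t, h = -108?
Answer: 32*√397005/665 ≈ 30.320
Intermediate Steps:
E = -1523/665 (E = -141*1/105 - 18*1/19 = -47/35 - 18/19 = -1523/665 ≈ -2.2902)
Z(u, z) = 187058/665 (Z(u, z) = 279 - 1*(-1523/665) = 279 + 1523/665 = 187058/665)
√(Z(q, h) + M(638)) = √(187058/665 + 638) = √(611328/665) = 32*√397005/665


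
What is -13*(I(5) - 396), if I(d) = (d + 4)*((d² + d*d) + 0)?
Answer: -702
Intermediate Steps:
I(d) = 2*d²*(4 + d) (I(d) = (4 + d)*((d² + d²) + 0) = (4 + d)*(2*d² + 0) = (4 + d)*(2*d²) = 2*d²*(4 + d))
-13*(I(5) - 396) = -13*(2*5²*(4 + 5) - 396) = -13*(2*25*9 - 396) = -13*(450 - 396) = -13*54 = -702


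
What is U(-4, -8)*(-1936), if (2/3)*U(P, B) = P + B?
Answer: 34848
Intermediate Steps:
U(P, B) = 3*B/2 + 3*P/2 (U(P, B) = 3*(P + B)/2 = 3*(B + P)/2 = 3*B/2 + 3*P/2)
U(-4, -8)*(-1936) = ((3/2)*(-8) + (3/2)*(-4))*(-1936) = (-12 - 6)*(-1936) = -18*(-1936) = 34848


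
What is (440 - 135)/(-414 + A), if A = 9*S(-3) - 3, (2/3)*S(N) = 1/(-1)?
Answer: -610/861 ≈ -0.70848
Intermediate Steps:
S(N) = -3/2 (S(N) = (3/2)/(-1) = (3/2)*(-1) = -3/2)
A = -33/2 (A = 9*(-3/2) - 3 = -27/2 - 3 = -33/2 ≈ -16.500)
(440 - 135)/(-414 + A) = (440 - 135)/(-414 - 33/2) = 305/(-861/2) = 305*(-2/861) = -610/861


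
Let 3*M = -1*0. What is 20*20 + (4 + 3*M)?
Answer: 404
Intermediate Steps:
M = 0 (M = (-1*0)/3 = (⅓)*0 = 0)
20*20 + (4 + 3*M) = 20*20 + (4 + 3*0) = 400 + (4 + 0) = 400 + 4 = 404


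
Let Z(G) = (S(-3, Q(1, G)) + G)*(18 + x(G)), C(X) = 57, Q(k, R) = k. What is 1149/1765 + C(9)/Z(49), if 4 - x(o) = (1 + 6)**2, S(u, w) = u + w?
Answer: 452492/746595 ≈ 0.60607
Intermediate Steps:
x(o) = -45 (x(o) = 4 - (1 + 6)**2 = 4 - 1*7**2 = 4 - 1*49 = 4 - 49 = -45)
Z(G) = 54 - 27*G (Z(G) = ((-3 + 1) + G)*(18 - 45) = (-2 + G)*(-27) = 54 - 27*G)
1149/1765 + C(9)/Z(49) = 1149/1765 + 57/(54 - 27*49) = 1149*(1/1765) + 57/(54 - 1323) = 1149/1765 + 57/(-1269) = 1149/1765 + 57*(-1/1269) = 1149/1765 - 19/423 = 452492/746595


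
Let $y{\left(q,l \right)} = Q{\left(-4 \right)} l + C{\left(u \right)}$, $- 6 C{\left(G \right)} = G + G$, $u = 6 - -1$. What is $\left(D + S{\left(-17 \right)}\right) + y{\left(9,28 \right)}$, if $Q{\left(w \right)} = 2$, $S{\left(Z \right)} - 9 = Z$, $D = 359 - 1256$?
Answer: $- \frac{2554}{3} \approx -851.33$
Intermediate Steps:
$D = -897$
$S{\left(Z \right)} = 9 + Z$
$u = 7$ ($u = 6 + 1 = 7$)
$C{\left(G \right)} = - \frac{G}{3}$ ($C{\left(G \right)} = - \frac{G + G}{6} = - \frac{2 G}{6} = - \frac{G}{3}$)
$y{\left(q,l \right)} = - \frac{7}{3} + 2 l$ ($y{\left(q,l \right)} = 2 l - \frac{7}{3} = - \frac{7}{3} + 2 l$)
$\left(D + S{\left(-17 \right)}\right) + y{\left(9,28 \right)} = \left(-897 + \left(9 - 17\right)\right) + \left(- \frac{7}{3} + 2 \cdot 28\right) = \left(-897 - 8\right) + \left(- \frac{7}{3} + 56\right) = -905 + \frac{161}{3} = - \frac{2554}{3}$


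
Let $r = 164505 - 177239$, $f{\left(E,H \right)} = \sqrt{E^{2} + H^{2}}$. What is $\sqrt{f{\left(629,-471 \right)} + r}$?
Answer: $\sqrt{-12734 + \sqrt{617482}} \approx 109.31 i$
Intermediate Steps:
$r = -12734$
$\sqrt{f{\left(629,-471 \right)} + r} = \sqrt{\sqrt{629^{2} + \left(-471\right)^{2}} - 12734} = \sqrt{\sqrt{395641 + 221841} - 12734} = \sqrt{\sqrt{617482} - 12734} = \sqrt{-12734 + \sqrt{617482}}$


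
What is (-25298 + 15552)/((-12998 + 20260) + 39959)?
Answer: -9746/47221 ≈ -0.20639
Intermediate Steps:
(-25298 + 15552)/((-12998 + 20260) + 39959) = -9746/(7262 + 39959) = -9746/47221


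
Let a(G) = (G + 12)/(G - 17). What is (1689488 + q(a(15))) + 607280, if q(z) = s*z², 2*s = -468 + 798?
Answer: 9307357/4 ≈ 2.3268e+6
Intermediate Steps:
s = 165 (s = (-468 + 798)/2 = (½)*330 = 165)
a(G) = (12 + G)/(-17 + G)
q(z) = 165*z²
(1689488 + q(a(15))) + 607280 = (1689488 + 165*((12 + 15)/(-17 + 15))²) + 607280 = (1689488 + 165*(27/(-2))²) + 607280 = (1689488 + 165*(-½*27)²) + 607280 = (1689488 + 165*(-27/2)²) + 607280 = (1689488 + 165*(729/4)) + 607280 = (1689488 + 120285/4) + 607280 = 6878237/4 + 607280 = 9307357/4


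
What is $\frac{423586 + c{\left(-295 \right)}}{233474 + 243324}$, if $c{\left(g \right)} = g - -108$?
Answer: $\frac{423399}{476798} \approx 0.88801$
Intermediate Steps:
$c{\left(g \right)} = 108 + g$ ($c{\left(g \right)} = g + 108 = 108 + g$)
$\frac{423586 + c{\left(-295 \right)}}{233474 + 243324} = \frac{423586 + \left(108 - 295\right)}{233474 + 243324} = \frac{423586 - 187}{476798} = 423399 \cdot \frac{1}{476798} = \frac{423399}{476798}$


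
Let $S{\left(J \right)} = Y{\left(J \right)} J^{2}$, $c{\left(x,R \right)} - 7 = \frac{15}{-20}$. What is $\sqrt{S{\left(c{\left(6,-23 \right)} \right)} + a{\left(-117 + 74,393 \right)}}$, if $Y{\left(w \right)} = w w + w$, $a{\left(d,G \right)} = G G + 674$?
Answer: $\frac{\sqrt{40164613}}{16} \approx 396.1$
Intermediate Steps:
$a{\left(d,G \right)} = 674 + G^{2}$ ($a{\left(d,G \right)} = G^{2} + 674 = 674 + G^{2}$)
$c{\left(x,R \right)} = \frac{25}{4}$ ($c{\left(x,R \right)} = 7 + \frac{15}{-20} = 7 + 15 \left(- \frac{1}{20}\right) = 7 - \frac{3}{4} = \frac{25}{4}$)
$Y{\left(w \right)} = w + w^{2}$ ($Y{\left(w \right)} = w^{2} + w = w + w^{2}$)
$S{\left(J \right)} = J^{3} \left(1 + J\right)$ ($S{\left(J \right)} = J \left(1 + J\right) J^{2} = J^{3} \left(1 + J\right)$)
$\sqrt{S{\left(c{\left(6,-23 \right)} \right)} + a{\left(-117 + 74,393 \right)}} = \sqrt{\left(\frac{25}{4}\right)^{3} \left(1 + \frac{25}{4}\right) + \left(674 + 393^{2}\right)} = \sqrt{\frac{15625}{64} \cdot \frac{29}{4} + \left(674 + 154449\right)} = \sqrt{\frac{453125}{256} + 155123} = \sqrt{\frac{40164613}{256}} = \frac{\sqrt{40164613}}{16}$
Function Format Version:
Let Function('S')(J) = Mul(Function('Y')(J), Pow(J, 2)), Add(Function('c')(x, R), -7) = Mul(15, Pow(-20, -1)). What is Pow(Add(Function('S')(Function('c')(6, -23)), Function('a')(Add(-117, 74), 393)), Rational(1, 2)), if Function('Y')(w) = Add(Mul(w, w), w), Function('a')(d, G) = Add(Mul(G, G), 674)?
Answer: Mul(Rational(1, 16), Pow(40164613, Rational(1, 2))) ≈ 396.10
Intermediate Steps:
Function('a')(d, G) = Add(674, Pow(G, 2)) (Function('a')(d, G) = Add(Pow(G, 2), 674) = Add(674, Pow(G, 2)))
Function('c')(x, R) = Rational(25, 4) (Function('c')(x, R) = Add(7, Mul(15, Pow(-20, -1))) = Add(7, Mul(15, Rational(-1, 20))) = Add(7, Rational(-3, 4)) = Rational(25, 4))
Function('Y')(w) = Add(w, Pow(w, 2)) (Function('Y')(w) = Add(Pow(w, 2), w) = Add(w, Pow(w, 2)))
Function('S')(J) = Mul(Pow(J, 3), Add(1, J)) (Function('S')(J) = Mul(Mul(J, Add(1, J)), Pow(J, 2)) = Mul(Pow(J, 3), Add(1, J)))
Pow(Add(Function('S')(Function('c')(6, -23)), Function('a')(Add(-117, 74), 393)), Rational(1, 2)) = Pow(Add(Mul(Pow(Rational(25, 4), 3), Add(1, Rational(25, 4))), Add(674, Pow(393, 2))), Rational(1, 2)) = Pow(Add(Mul(Rational(15625, 64), Rational(29, 4)), Add(674, 154449)), Rational(1, 2)) = Pow(Add(Rational(453125, 256), 155123), Rational(1, 2)) = Pow(Rational(40164613, 256), Rational(1, 2)) = Mul(Rational(1, 16), Pow(40164613, Rational(1, 2)))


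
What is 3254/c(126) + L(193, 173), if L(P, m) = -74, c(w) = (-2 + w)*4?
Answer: -16725/248 ≈ -67.439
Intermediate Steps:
c(w) = -8 + 4*w
3254/c(126) + L(193, 173) = 3254/(-8 + 4*126) - 74 = 3254/(-8 + 504) - 74 = 3254/496 - 74 = 3254*(1/496) - 74 = 1627/248 - 74 = -16725/248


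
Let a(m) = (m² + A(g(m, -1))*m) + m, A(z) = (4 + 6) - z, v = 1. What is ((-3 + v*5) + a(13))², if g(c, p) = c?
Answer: 21025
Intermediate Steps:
A(z) = 10 - z
a(m) = m + m² + m*(10 - m) (a(m) = (m² + (10 - m)*m) + m = (m² + m*(10 - m)) + m = m + m² + m*(10 - m))
((-3 + v*5) + a(13))² = ((-3 + 1*5) + 11*13)² = ((-3 + 5) + 143)² = (2 + 143)² = 145² = 21025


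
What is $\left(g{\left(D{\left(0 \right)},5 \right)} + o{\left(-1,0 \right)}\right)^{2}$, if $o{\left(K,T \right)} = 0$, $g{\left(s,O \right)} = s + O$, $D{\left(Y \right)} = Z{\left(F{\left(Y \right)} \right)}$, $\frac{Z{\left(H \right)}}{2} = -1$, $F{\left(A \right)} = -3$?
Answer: $9$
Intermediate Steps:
$Z{\left(H \right)} = -2$ ($Z{\left(H \right)} = 2 \left(-1\right) = -2$)
$D{\left(Y \right)} = -2$
$g{\left(s,O \right)} = O + s$
$\left(g{\left(D{\left(0 \right)},5 \right)} + o{\left(-1,0 \right)}\right)^{2} = \left(\left(5 - 2\right) + 0\right)^{2} = \left(3 + 0\right)^{2} = 3^{2} = 9$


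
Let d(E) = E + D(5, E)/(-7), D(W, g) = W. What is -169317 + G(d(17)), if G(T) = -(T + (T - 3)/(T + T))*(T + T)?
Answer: -8323176/49 ≈ -1.6986e+5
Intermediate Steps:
d(E) = -5/7 + E (d(E) = E + 5/(-7) = E + 5*(-⅐) = E - 5/7 = -5/7 + E)
G(T) = -2*T*(T + (-3 + T)/(2*T)) (G(T) = -(T + (-3 + T)/((2*T)))*2*T = -(T + (-3 + T)*(1/(2*T)))*2*T = -(T + (-3 + T)/(2*T))*2*T = -2*T*(T + (-3 + T)/(2*T)))
-169317 + G(d(17)) = -169317 + (3 - (-5/7 + 17) - 2*(-5/7 + 17)²) = -169317 + (3 - 1*114/7 - 2*(114/7)²) = -169317 + (3 - 114/7 - 2*12996/49) = -169317 + (3 - 114/7 - 25992/49) = -169317 - 26643/49 = -8323176/49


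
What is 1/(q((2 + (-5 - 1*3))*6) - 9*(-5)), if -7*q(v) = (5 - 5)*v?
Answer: 1/45 ≈ 0.022222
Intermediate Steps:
q(v) = 0 (q(v) = -(5 - 5)*v/7 = -0*v = -1/7*0 = 0)
1/(q((2 + (-5 - 1*3))*6) - 9*(-5)) = 1/(0 - 9*(-5)) = 1/(0 + 45) = 1/45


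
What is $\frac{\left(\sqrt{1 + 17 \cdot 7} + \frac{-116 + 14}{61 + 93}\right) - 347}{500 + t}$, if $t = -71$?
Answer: $- \frac{26770}{33033} + \frac{2 \sqrt{30}}{429} \approx -0.78487$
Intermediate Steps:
$\frac{\left(\sqrt{1 + 17 \cdot 7} + \frac{-116 + 14}{61 + 93}\right) - 347}{500 + t} = \frac{\left(\sqrt{1 + 17 \cdot 7} + \frac{-116 + 14}{61 + 93}\right) - 347}{500 - 71} = \frac{\left(\sqrt{1 + 119} - \frac{102}{154}\right) - 347}{429} = \left(\left(\sqrt{120} - \frac{51}{77}\right) - 347\right) \frac{1}{429} = \left(\left(2 \sqrt{30} - \frac{51}{77}\right) - 347\right) \frac{1}{429} = \left(\left(- \frac{51}{77} + 2 \sqrt{30}\right) - 347\right) \frac{1}{429} = \left(- \frac{26770}{77} + 2 \sqrt{30}\right) \frac{1}{429} = - \frac{26770}{33033} + \frac{2 \sqrt{30}}{429}$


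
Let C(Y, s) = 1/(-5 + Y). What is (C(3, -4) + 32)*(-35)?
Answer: -2205/2 ≈ -1102.5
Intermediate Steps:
(C(3, -4) + 32)*(-35) = (1/(-5 + 3) + 32)*(-35) = (1/(-2) + 32)*(-35) = (-1/2 + 32)*(-35) = (63/2)*(-35) = -2205/2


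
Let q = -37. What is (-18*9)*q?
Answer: 5994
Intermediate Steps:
(-18*9)*q = -18*9*(-37) = -162*(-37) = 5994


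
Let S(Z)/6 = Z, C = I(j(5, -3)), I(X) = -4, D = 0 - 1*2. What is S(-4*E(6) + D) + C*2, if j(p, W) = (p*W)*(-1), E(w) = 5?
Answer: -140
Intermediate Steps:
j(p, W) = -W*p (j(p, W) = (W*p)*(-1) = -W*p)
D = -2 (D = 0 - 2 = -2)
C = -4
S(Z) = 6*Z
S(-4*E(6) + D) + C*2 = 6*(-4*5 - 2) - 4*2 = 6*(-20 - 2) - 8 = 6*(-22) - 8 = -132 - 8 = -140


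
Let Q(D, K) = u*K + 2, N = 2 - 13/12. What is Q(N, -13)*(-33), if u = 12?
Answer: 5082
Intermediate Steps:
N = 11/12 (N = 2 - 13*1/12 = 2 - 13/12 = 11/12 ≈ 0.91667)
Q(D, K) = 2 + 12*K (Q(D, K) = 12*K + 2 = 2 + 12*K)
Q(N, -13)*(-33) = (2 + 12*(-13))*(-33) = (2 - 156)*(-33) = -154*(-33) = 5082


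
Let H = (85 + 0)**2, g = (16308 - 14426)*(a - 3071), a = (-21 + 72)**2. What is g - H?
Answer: -891765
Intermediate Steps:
a = 2601 (a = 51**2 = 2601)
g = -884540 (g = (16308 - 14426)*(2601 - 3071) = 1882*(-470) = -884540)
H = 7225 (H = 85**2 = 7225)
g - H = -884540 - 1*7225 = -884540 - 7225 = -891765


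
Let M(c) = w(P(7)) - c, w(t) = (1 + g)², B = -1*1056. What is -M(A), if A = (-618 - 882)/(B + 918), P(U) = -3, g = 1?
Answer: 158/23 ≈ 6.8696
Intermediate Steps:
B = -1056
w(t) = 4 (w(t) = (1 + 1)² = 2² = 4)
A = 250/23 (A = (-618 - 882)/(-1056 + 918) = -1500/(-138) = -1500*(-1/138) = 250/23 ≈ 10.870)
M(c) = 4 - c
-M(A) = -(4 - 1*250/23) = -(4 - 250/23) = -1*(-158/23) = 158/23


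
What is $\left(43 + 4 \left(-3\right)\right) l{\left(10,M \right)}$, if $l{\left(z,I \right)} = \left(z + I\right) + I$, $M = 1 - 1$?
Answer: $310$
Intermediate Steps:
$M = 0$
$l{\left(z,I \right)} = z + 2 I$ ($l{\left(z,I \right)} = \left(I + z\right) + I = z + 2 I$)
$\left(43 + 4 \left(-3\right)\right) l{\left(10,M \right)} = \left(43 + 4 \left(-3\right)\right) \left(10 + 2 \cdot 0\right) = \left(43 - 12\right) \left(10 + 0\right) = 31 \cdot 10 = 310$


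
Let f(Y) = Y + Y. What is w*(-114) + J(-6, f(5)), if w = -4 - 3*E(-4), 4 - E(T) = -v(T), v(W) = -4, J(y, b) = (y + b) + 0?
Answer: 460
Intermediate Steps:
f(Y) = 2*Y
J(y, b) = b + y (J(y, b) = (b + y) + 0 = b + y)
E(T) = 0 (E(T) = 4 - (-1)*(-4) = 4 - 1*4 = 4 - 4 = 0)
w = -4 (w = -4 - 3*0 = -4 + 0 = -4)
w*(-114) + J(-6, f(5)) = -4*(-114) + (2*5 - 6) = 456 + (10 - 6) = 456 + 4 = 460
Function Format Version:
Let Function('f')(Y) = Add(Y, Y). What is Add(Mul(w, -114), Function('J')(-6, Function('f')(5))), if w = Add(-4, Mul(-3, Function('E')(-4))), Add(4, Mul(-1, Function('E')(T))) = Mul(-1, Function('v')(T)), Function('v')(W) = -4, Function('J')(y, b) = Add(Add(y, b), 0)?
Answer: 460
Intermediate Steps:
Function('f')(Y) = Mul(2, Y)
Function('J')(y, b) = Add(b, y) (Function('J')(y, b) = Add(Add(b, y), 0) = Add(b, y))
Function('E')(T) = 0 (Function('E')(T) = Add(4, Mul(-1, Mul(-1, -4))) = Add(4, Mul(-1, 4)) = Add(4, -4) = 0)
w = -4 (w = Add(-4, Mul(-3, 0)) = Add(-4, 0) = -4)
Add(Mul(w, -114), Function('J')(-6, Function('f')(5))) = Add(Mul(-4, -114), Add(Mul(2, 5), -6)) = Add(456, Add(10, -6)) = Add(456, 4) = 460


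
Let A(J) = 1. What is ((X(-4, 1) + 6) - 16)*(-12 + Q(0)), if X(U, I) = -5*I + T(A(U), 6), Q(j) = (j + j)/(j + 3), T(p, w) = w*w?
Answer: -252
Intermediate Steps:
T(p, w) = w²
Q(j) = 2*j/(3 + j) (Q(j) = (2*j)/(3 + j) = 2*j/(3 + j))
X(U, I) = 36 - 5*I (X(U, I) = -5*I + 6² = -5*I + 36 = 36 - 5*I)
((X(-4, 1) + 6) - 16)*(-12 + Q(0)) = (((36 - 5*1) + 6) - 16)*(-12 + 2*0/(3 + 0)) = (((36 - 5) + 6) - 16)*(-12 + 2*0/3) = ((31 + 6) - 16)*(-12 + 2*0*(⅓)) = (37 - 16)*(-12 + 0) = 21*(-12) = -252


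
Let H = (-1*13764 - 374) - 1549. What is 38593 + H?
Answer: 22906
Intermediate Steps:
H = -15687 (H = (-13764 - 374) - 1549 = -14138 - 1549 = -15687)
38593 + H = 38593 - 15687 = 22906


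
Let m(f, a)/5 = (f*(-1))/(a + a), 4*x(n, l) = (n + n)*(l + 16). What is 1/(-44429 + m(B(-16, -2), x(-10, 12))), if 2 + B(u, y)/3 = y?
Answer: -14/622009 ≈ -2.2508e-5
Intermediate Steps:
B(u, y) = -6 + 3*y
x(n, l) = n*(16 + l)/2 (x(n, l) = ((n + n)*(l + 16))/4 = ((2*n)*(16 + l))/4 = (2*n*(16 + l))/4 = n*(16 + l)/2)
m(f, a) = -5*f/(2*a) (m(f, a) = 5*((f*(-1))/(a + a)) = 5*((-f)/((2*a))) = 5*((-f)*(1/(2*a))) = 5*(-f/(2*a)) = -5*f/(2*a))
1/(-44429 + m(B(-16, -2), x(-10, 12))) = 1/(-44429 - 5*(-6 + 3*(-2))/(2*((½)*(-10)*(16 + 12)))) = 1/(-44429 - 5*(-6 - 6)/(2*((½)*(-10)*28))) = 1/(-44429 - 5/2*(-12)/(-140)) = 1/(-44429 - 5/2*(-12)*(-1/140)) = 1/(-44429 - 3/14) = 1/(-622009/14) = -14/622009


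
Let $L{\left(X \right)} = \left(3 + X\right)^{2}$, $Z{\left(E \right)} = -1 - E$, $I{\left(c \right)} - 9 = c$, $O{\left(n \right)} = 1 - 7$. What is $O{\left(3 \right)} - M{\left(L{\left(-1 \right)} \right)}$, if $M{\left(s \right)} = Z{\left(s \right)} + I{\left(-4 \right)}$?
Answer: $-6$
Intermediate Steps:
$O{\left(n \right)} = -6$
$I{\left(c \right)} = 9 + c$
$M{\left(s \right)} = 4 - s$ ($M{\left(s \right)} = \left(-1 - s\right) + \left(9 - 4\right) = \left(-1 - s\right) + 5 = 4 - s$)
$O{\left(3 \right)} - M{\left(L{\left(-1 \right)} \right)} = -6 - \left(4 - \left(3 - 1\right)^{2}\right) = -6 - \left(4 - 2^{2}\right) = -6 - \left(4 - 4\right) = -6 - 0 = -6 + 0 = -6$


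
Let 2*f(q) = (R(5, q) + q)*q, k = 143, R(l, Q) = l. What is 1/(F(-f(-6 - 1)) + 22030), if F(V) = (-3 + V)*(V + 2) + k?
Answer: 1/22223 ≈ 4.4998e-5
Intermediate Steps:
f(q) = q*(5 + q)/2 (f(q) = ((5 + q)*q)/2 = (q*(5 + q))/2 = q*(5 + q)/2)
F(V) = 143 + (-3 + V)*(2 + V) (F(V) = (-3 + V)*(V + 2) + 143 = (-3 + V)*(2 + V) + 143 = 143 + (-3 + V)*(2 + V))
1/(F(-f(-6 - 1)) + 22030) = 1/((137 + (-(-6 - 1)*(5 + (-6 - 1))/2)² - (-1)*(-6 - 1)*(5 + (-6 - 1))/2) + 22030) = 1/((137 + (-(-7)*(5 - 7)/2)² - (-1)*(½)*(-7)*(5 - 7)) + 22030) = 1/((137 + (-(-7)*(-2)/2)² - (-1)*(½)*(-7)*(-2)) + 22030) = 1/((137 + (-1*7)² - (-1)*7) + 22030) = 1/((137 + (-7)² - 1*(-7)) + 22030) = 1/((137 + 49 + 7) + 22030) = 1/(193 + 22030) = 1/22223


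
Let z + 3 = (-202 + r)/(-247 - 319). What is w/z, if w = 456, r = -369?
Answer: -258096/1127 ≈ -229.01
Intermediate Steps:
z = -1127/566 (z = -3 + (-202 - 369)/(-247 - 319) = -3 - 571/(-566) = -3 - 571*(-1/566) = -3 + 571/566 = -1127/566 ≈ -1.9912)
w/z = 456/(-1127/566) = 456*(-566/1127) = -258096/1127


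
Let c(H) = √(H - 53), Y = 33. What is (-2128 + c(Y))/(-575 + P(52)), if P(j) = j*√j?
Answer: (2128 - 2*I*√5)/(575 - 104*√13) ≈ 10.639 - 0.022358*I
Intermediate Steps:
c(H) = √(-53 + H)
P(j) = j^(3/2)
(-2128 + c(Y))/(-575 + P(52)) = (-2128 + √(-53 + 33))/(-575 + 52^(3/2)) = (-2128 + √(-20))/(-575 + 104*√13) = (-2128 + 2*I*√5)/(-575 + 104*√13)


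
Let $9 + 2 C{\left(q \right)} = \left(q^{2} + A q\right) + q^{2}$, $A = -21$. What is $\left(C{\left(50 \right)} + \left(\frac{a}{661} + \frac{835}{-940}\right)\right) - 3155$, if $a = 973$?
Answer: $- \frac{147122909}{124268} \approx -1183.9$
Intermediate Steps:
$C{\left(q \right)} = - \frac{9}{2} + q^{2} - \frac{21 q}{2}$ ($C{\left(q \right)} = - \frac{9}{2} + \frac{\left(q^{2} - 21 q\right) + q^{2}}{2} = - \frac{9}{2} + \frac{- 21 q + 2 q^{2}}{2} = - \frac{9}{2} + \left(q^{2} - \frac{21 q}{2}\right) = - \frac{9}{2} + q^{2} - \frac{21 q}{2}$)
$\left(C{\left(50 \right)} + \left(\frac{a}{661} + \frac{835}{-940}\right)\right) - 3155 = \left(\left(- \frac{9}{2} + 50^{2} - 525\right) + \left(\frac{973}{661} + \frac{835}{-940}\right)\right) - 3155 = \left(\left(- \frac{9}{2} + 2500 - 525\right) + \left(973 \cdot \frac{1}{661} + 835 \left(- \frac{1}{940}\right)\right)\right) - 3155 = \left(\frac{3941}{2} + \left(\frac{973}{661} - \frac{167}{188}\right)\right) - 3155 = \left(\frac{3941}{2} + \frac{72537}{124268}\right) - 3155 = \frac{244942631}{124268} - 3155 = - \frac{147122909}{124268}$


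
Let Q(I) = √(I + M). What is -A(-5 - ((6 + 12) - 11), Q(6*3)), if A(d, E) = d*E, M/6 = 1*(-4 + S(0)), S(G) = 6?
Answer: 12*√30 ≈ 65.727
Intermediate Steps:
M = 12 (M = 6*(1*(-4 + 6)) = 6*(1*2) = 6*2 = 12)
Q(I) = √(12 + I) (Q(I) = √(I + 12) = √(12 + I))
A(d, E) = E*d
-A(-5 - ((6 + 12) - 11), Q(6*3)) = -√(12 + 6*3)*(-5 - ((6 + 12) - 11)) = -√(12 + 18)*(-5 - (18 - 11)) = -√30*(-5 - 1*7) = -√30*(-5 - 7) = -√30*(-12) = -(-12)*√30 = 12*√30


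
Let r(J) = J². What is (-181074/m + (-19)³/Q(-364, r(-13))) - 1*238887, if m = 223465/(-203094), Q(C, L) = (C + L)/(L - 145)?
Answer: -213449532191/2905045 ≈ -73476.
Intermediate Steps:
Q(C, L) = (C + L)/(-145 + L)
m = -223465/203094 (m = 223465*(-1/203094) = -223465/203094 ≈ -1.1003)
(-181074/m + (-19)³/Q(-364, r(-13))) - 1*238887 = (-181074/(-223465/203094) + (-19)³/(((-364 + (-13)²)/(-145 + (-13)²)))) - 1*238887 = (-181074*(-203094/223465) - 6859*(-145 + 169)/(-364 + 169)) - 238887 = (36775042956/223465 - 6859/(-195/24)) - 238887 = (36775042956/223465 - 6859/((1/24)*(-195))) - 238887 = (36775042956/223465 - 6859/(-65/8)) - 238887 = (36775042956/223465 - 6859*(-8/65)) - 238887 = (36775042956/223465 + 54872/65) - 238887 = 480527952724/2905045 - 238887 = -213449532191/2905045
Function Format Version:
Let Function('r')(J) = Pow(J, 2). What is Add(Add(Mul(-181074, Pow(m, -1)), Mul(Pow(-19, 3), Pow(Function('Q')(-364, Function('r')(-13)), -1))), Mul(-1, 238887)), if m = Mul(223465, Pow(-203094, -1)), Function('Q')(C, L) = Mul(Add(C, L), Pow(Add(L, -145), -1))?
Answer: Rational(-213449532191, 2905045) ≈ -73476.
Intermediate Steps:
Function('Q')(C, L) = Mul(Pow(Add(-145, L), -1), Add(C, L)) (Function('Q')(C, L) = Mul(Add(C, L), Pow(Add(-145, L), -1)) = Mul(Pow(Add(-145, L), -1), Add(C, L)))
m = Rational(-223465, 203094) (m = Mul(223465, Rational(-1, 203094)) = Rational(-223465, 203094) ≈ -1.1003)
Add(Add(Mul(-181074, Pow(m, -1)), Mul(Pow(-19, 3), Pow(Function('Q')(-364, Function('r')(-13)), -1))), Mul(-1, 238887)) = Add(Add(Mul(-181074, Pow(Rational(-223465, 203094), -1)), Mul(Pow(-19, 3), Pow(Mul(Pow(Add(-145, Pow(-13, 2)), -1), Add(-364, Pow(-13, 2))), -1))), Mul(-1, 238887)) = Add(Add(Mul(-181074, Rational(-203094, 223465)), Mul(-6859, Pow(Mul(Pow(Add(-145, 169), -1), Add(-364, 169)), -1))), -238887) = Add(Add(Rational(36775042956, 223465), Mul(-6859, Pow(Mul(Pow(24, -1), -195), -1))), -238887) = Add(Add(Rational(36775042956, 223465), Mul(-6859, Pow(Mul(Rational(1, 24), -195), -1))), -238887) = Add(Add(Rational(36775042956, 223465), Mul(-6859, Pow(Rational(-65, 8), -1))), -238887) = Add(Add(Rational(36775042956, 223465), Mul(-6859, Rational(-8, 65))), -238887) = Add(Add(Rational(36775042956, 223465), Rational(54872, 65)), -238887) = Add(Rational(480527952724, 2905045), -238887) = Rational(-213449532191, 2905045)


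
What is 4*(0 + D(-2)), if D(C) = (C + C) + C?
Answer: -24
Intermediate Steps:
D(C) = 3*C (D(C) = 2*C + C = 3*C)
4*(0 + D(-2)) = 4*(0 + 3*(-2)) = 4*(0 - 6) = 4*(-6) = -24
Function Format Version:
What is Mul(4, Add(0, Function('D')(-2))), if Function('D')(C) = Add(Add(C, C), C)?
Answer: -24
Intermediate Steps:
Function('D')(C) = Mul(3, C) (Function('D')(C) = Add(Mul(2, C), C) = Mul(3, C))
Mul(4, Add(0, Function('D')(-2))) = Mul(4, Add(0, Mul(3, -2))) = Mul(4, Add(0, -6)) = Mul(4, -6) = -24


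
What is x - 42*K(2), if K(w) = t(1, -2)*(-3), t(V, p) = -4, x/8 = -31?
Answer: -752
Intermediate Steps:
x = -248 (x = 8*(-31) = -248)
K(w) = 12 (K(w) = -4*(-3) = 12)
x - 42*K(2) = -248 - 42*12 = -248 - 504 = -752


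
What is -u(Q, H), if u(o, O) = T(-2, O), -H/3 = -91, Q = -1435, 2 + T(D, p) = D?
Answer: 4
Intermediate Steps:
T(D, p) = -2 + D
H = 273 (H = -3*(-91) = 273)
u(o, O) = -4 (u(o, O) = -2 - 2 = -4)
-u(Q, H) = -1*(-4) = 4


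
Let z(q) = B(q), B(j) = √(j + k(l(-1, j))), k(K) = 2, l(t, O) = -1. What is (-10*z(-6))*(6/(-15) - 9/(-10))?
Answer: -10*I ≈ -10.0*I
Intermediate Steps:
B(j) = √(2 + j) (B(j) = √(j + 2) = √(2 + j))
z(q) = √(2 + q)
(-10*z(-6))*(6/(-15) - 9/(-10)) = (-10*√(2 - 6))*(6/(-15) - 9/(-10)) = (-20*I)*(6*(-1/15) - 9*(-⅒)) = (-20*I)*(-⅖ + 9/10) = -20*I*(½) = -10*I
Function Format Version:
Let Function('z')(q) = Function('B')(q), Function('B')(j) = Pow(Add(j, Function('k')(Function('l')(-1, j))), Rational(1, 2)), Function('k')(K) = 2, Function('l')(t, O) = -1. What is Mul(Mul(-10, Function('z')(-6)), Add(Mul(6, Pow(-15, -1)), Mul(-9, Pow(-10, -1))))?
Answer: Mul(-10, I) ≈ Mul(-10.000, I)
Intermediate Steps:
Function('B')(j) = Pow(Add(2, j), Rational(1, 2)) (Function('B')(j) = Pow(Add(j, 2), Rational(1, 2)) = Pow(Add(2, j), Rational(1, 2)))
Function('z')(q) = Pow(Add(2, q), Rational(1, 2))
Mul(Mul(-10, Function('z')(-6)), Add(Mul(6, Pow(-15, -1)), Mul(-9, Pow(-10, -1)))) = Mul(Mul(-10, Pow(Add(2, -6), Rational(1, 2))), Add(Mul(6, Pow(-15, -1)), Mul(-9, Pow(-10, -1)))) = Mul(Mul(-10, Pow(-4, Rational(1, 2))), Add(Mul(6, Rational(-1, 15)), Mul(-9, Rational(-1, 10)))) = Mul(Mul(-10, Mul(2, I)), Add(Rational(-2, 5), Rational(9, 10))) = Mul(Mul(-20, I), Rational(1, 2)) = Mul(-10, I)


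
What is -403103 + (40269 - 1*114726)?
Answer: -477560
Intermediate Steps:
-403103 + (40269 - 1*114726) = -403103 + (40269 - 114726) = -403103 - 74457 = -477560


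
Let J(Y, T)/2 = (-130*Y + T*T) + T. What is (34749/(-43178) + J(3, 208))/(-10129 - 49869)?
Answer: -3720354443/2590593644 ≈ -1.4361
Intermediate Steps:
J(Y, T) = -260*Y + 2*T + 2*T**2 (J(Y, T) = 2*((-130*Y + T*T) + T) = 2*((-130*Y + T**2) + T) = 2*((T**2 - 130*Y) + T) = 2*(T + T**2 - 130*Y) = -260*Y + 2*T + 2*T**2)
(34749/(-43178) + J(3, 208))/(-10129 - 49869) = (34749/(-43178) + (-260*3 + 2*208 + 2*208**2))/(-10129 - 49869) = (34749*(-1/43178) + (-780 + 416 + 2*43264))/(-59998) = (-34749/43178 + (-780 + 416 + 86528))*(-1/59998) = (-34749/43178 + 86164)*(-1/59998) = (3720354443/43178)*(-1/59998) = -3720354443/2590593644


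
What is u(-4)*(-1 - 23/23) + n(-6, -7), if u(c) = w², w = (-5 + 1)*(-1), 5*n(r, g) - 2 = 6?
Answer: -152/5 ≈ -30.400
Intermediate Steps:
n(r, g) = 8/5 (n(r, g) = ⅖ + (⅕)*6 = ⅖ + 6/5 = 8/5)
w = 4 (w = -4*(-1) = 4)
u(c) = 16 (u(c) = 4² = 16)
u(-4)*(-1 - 23/23) + n(-6, -7) = 16*(-1 - 23/23) + 8/5 = 16*(-1 - 1*1) + 8/5 = 16*(-1 - 1) + 8/5 = 16*(-2) + 8/5 = -32 + 8/5 = -152/5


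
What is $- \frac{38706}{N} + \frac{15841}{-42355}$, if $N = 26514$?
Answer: $- \frac{343233484}{187166745} \approx -1.8338$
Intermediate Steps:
$- \frac{38706}{N} + \frac{15841}{-42355} = - \frac{38706}{26514} + \frac{15841}{-42355} = \left(-38706\right) \frac{1}{26514} + 15841 \left(- \frac{1}{42355}\right) = - \frac{6451}{4419} - \frac{15841}{42355} = - \frac{343233484}{187166745}$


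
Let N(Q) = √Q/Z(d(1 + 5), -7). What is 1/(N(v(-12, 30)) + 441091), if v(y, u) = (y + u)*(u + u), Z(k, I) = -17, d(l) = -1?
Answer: 127475299/56228207110129 + 102*√30/56228207110129 ≈ 2.2671e-6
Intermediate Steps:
v(y, u) = 2*u*(u + y) (v(y, u) = (u + y)*(2*u) = 2*u*(u + y))
N(Q) = -√Q/17 (N(Q) = √Q/(-17) = -√Q/17)
1/(N(v(-12, 30)) + 441091) = 1/(-2*√15*√(30 - 12)/17 + 441091) = 1/(-6*√30/17 + 441091) = 1/(441091 - 6*√30/17)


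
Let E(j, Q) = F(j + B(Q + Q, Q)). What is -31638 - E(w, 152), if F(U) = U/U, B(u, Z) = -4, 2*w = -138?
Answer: -31639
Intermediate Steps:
w = -69 (w = (1/2)*(-138) = -69)
F(U) = 1
E(j, Q) = 1
-31638 - E(w, 152) = -31638 - 1*1 = -31638 - 1 = -31639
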